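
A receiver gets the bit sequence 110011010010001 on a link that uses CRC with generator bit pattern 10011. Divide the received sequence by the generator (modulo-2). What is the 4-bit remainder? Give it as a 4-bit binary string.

0000

Modulo-2 division of 110011010010001 by 10011:
  pos 0: 11001 XOR 10011 = 01010
  pos 1: 10101 XOR 10011 = 00110
  pos 3: 11001 XOR 10011 = 01010
  pos 4: 10100 XOR 10011 = 00111
  pos 6: 11101 XOR 10011 = 01110
  pos 7: 11100 XOR 10011 = 01111
  pos 8: 11110 XOR 10011 = 01101
  pos 9: 11010 XOR 10011 = 01001
  pos 10: 10011 XOR 10011 = 00000
Remainder = 0000 (zero — the frame passes the CRC check).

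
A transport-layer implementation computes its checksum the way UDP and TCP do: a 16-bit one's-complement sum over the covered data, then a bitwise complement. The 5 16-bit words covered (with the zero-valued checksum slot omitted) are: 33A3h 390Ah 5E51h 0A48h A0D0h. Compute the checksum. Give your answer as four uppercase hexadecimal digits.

89E8

One's-complement addition (fold any carry out of bit 15 back into bit 0):
  0x33A3 + 0x390A = 0x06CAD
  0x6CAD + 0x5E51 = 0x0CAFE
  0xCAFE + 0x0A48 = 0x0D546
  0xD546 + 0xA0D0 = 0x17616 → wrap carry → 0x7617
One's-complement sum = 0x7617.
Checksum = ~0x7617 & 0xFFFF = 0x89E8.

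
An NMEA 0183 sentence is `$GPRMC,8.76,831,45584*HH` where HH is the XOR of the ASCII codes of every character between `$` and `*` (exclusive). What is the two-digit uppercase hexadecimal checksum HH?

XOR the ASCII codes of the payload characters:
  'G' = 0x47 → acc = 0x47
  'P' = 0x50 → acc = 0x17
  'R' = 0x52 → acc = 0x45
  'M' = 0x4D → acc = 0x08
  'C' = 0x43 → acc = 0x4B
  ',' = 0x2C → acc = 0x67
  '8' = 0x38 → acc = 0x5F
  '.' = 0x2E → acc = 0x71
  '7' = 0x37 → acc = 0x46
  '6' = 0x36 → acc = 0x70
  ',' = 0x2C → acc = 0x5C
  '8' = 0x38 → acc = 0x64
  '3' = 0x33 → acc = 0x57
  '1' = 0x31 → acc = 0x66
  ',' = 0x2C → acc = 0x4A
  '4' = 0x34 → acc = 0x7E
  '5' = 0x35 → acc = 0x4B
  '5' = 0x35 → acc = 0x7E
  '8' = 0x38 → acc = 0x46
  '4' = 0x34 → acc = 0x72
Checksum = 0x72.

72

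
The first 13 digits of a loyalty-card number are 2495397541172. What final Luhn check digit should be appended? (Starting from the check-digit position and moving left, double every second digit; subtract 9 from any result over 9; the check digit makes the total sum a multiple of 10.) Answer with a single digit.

1

Partial digits right→left: 2 7 1 1 4 5 7 9 3 5 9 4 2
Double every second digit counting from the check-digit position (so the 1st, 3rd, 5th, ... of the partial from the right).
  doubled (with −9 where >9): 4 2 8 5 6 9 4 → sum 38
  kept as-is: 7 1 5 9 5 4 → sum 31
Total = 38 + 31 = 69.
Check digit = (10 − (69 mod 10)) mod 10 = 1.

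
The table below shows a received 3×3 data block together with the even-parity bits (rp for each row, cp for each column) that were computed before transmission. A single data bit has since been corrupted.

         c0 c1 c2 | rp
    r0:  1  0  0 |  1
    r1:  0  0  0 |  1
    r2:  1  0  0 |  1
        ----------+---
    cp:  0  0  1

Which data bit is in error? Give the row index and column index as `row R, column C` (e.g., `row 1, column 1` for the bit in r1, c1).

Recompute each row's even parity and compare to rp:
  r0: data parity 1, sent rp 1 → ok
  r1: data parity 0, sent rp 1 → mismatch
  r2: data parity 1, sent rp 1 → ok
Recompute each column's even parity and compare to cp:
  c0: data parity 0, sent cp 0 → ok
  c1: data parity 0, sent cp 0 → ok
  c2: data parity 0, sent cp 1 → mismatch
Exactly one row (r1) and one column (c2) fail → the flipped bit is at their intersection.

row 1, column 2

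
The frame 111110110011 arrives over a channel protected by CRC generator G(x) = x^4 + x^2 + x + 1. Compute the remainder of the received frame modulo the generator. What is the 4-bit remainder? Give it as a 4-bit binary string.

0010

Modulo-2 division of 111110110011 by 10111:
  pos 0: 11111 XOR 10111 = 01000
  pos 1: 10000 XOR 10111 = 00111
  pos 3: 11111 XOR 10111 = 01000
  pos 4: 10000 XOR 10111 = 00111
  pos 6: 11101 XOR 10111 = 01010
  pos 7: 10101 XOR 10111 = 00010
Remainder = 0010 (nonzero — an error is detected).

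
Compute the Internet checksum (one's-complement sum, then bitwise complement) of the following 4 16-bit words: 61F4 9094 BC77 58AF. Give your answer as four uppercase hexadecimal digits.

F84F

One's-complement addition (fold any carry out of bit 15 back into bit 0):
  0x61F4 + 0x9094 = 0x0F288
  0xF288 + 0xBC77 = 0x1AEFF → wrap carry → 0xAF00
  0xAF00 + 0x58AF = 0x107AF → wrap carry → 0x07B0
One's-complement sum = 0x07B0.
Checksum = ~0x07B0 & 0xFFFF = 0xF84F.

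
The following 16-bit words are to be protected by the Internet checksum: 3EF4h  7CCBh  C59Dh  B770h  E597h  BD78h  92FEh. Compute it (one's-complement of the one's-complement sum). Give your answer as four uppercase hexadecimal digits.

One's-complement addition (fold any carry out of bit 15 back into bit 0):
  0x3EF4 + 0x7CCB = 0x0BBBF
  0xBBBF + 0xC59D = 0x1815C → wrap carry → 0x815D
  0x815D + 0xB770 = 0x138CD → wrap carry → 0x38CE
  0x38CE + 0xE597 = 0x11E65 → wrap carry → 0x1E66
  0x1E66 + 0xBD78 = 0x0DBDE
  0xDBDE + 0x92FE = 0x16EDC → wrap carry → 0x6EDD
One's-complement sum = 0x6EDD.
Checksum = ~0x6EDD & 0xFFFF = 0x9122.

9122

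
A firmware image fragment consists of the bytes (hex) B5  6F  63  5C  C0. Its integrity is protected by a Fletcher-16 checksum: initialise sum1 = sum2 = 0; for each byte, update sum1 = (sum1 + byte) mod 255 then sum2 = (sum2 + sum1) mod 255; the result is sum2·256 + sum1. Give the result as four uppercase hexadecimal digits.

Running sums (mod 255):
  after byte 0 (B5): sum1=181, sum2=181
  after byte 1 (6F): sum1=37, sum2=218
  after byte 2 (63): sum1=136, sum2=99
  after byte 3 (5C): sum1=228, sum2=72
  after byte 4 (C0): sum1=165, sum2=237
Checksum = sum2·256 + sum1 = 237·256 + 165 = 60837 = 0xEDA5.

EDA5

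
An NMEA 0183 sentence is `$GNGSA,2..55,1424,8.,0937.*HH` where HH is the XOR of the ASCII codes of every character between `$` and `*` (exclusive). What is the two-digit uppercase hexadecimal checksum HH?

58

XOR the ASCII codes of the payload characters:
  'G' = 0x47 → acc = 0x47
  'N' = 0x4E → acc = 0x09
  'G' = 0x47 → acc = 0x4E
  'S' = 0x53 → acc = 0x1D
  'A' = 0x41 → acc = 0x5C
  ',' = 0x2C → acc = 0x70
  '2' = 0x32 → acc = 0x42
  '.' = 0x2E → acc = 0x6C
  '.' = 0x2E → acc = 0x42
  '5' = 0x35 → acc = 0x77
  '5' = 0x35 → acc = 0x42
  ',' = 0x2C → acc = 0x6E
  '1' = 0x31 → acc = 0x5F
  '4' = 0x34 → acc = 0x6B
  '2' = 0x32 → acc = 0x59
  '4' = 0x34 → acc = 0x6D
  ',' = 0x2C → acc = 0x41
  '8' = 0x38 → acc = 0x79
  '.' = 0x2E → acc = 0x57
  ',' = 0x2C → acc = 0x7B
  '0' = 0x30 → acc = 0x4B
  '9' = 0x39 → acc = 0x72
  '3' = 0x33 → acc = 0x41
  '7' = 0x37 → acc = 0x76
  '.' = 0x2E → acc = 0x58
Checksum = 0x58.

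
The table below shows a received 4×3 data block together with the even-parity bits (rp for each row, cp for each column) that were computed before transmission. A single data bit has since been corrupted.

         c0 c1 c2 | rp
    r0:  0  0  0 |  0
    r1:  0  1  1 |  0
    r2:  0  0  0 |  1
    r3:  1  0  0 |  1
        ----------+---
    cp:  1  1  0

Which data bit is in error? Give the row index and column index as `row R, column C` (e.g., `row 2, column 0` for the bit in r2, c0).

Recompute each row's even parity and compare to rp:
  r0: data parity 0, sent rp 0 → ok
  r1: data parity 0, sent rp 0 → ok
  r2: data parity 0, sent rp 1 → mismatch
  r3: data parity 1, sent rp 1 → ok
Recompute each column's even parity and compare to cp:
  c0: data parity 1, sent cp 1 → ok
  c1: data parity 1, sent cp 1 → ok
  c2: data parity 1, sent cp 0 → mismatch
Exactly one row (r2) and one column (c2) fail → the flipped bit is at their intersection.

row 2, column 2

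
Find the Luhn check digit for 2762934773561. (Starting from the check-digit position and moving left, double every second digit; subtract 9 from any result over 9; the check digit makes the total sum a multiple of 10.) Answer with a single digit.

Partial digits right→left: 1 6 5 3 7 7 4 3 9 2 6 7 2
Double every second digit counting from the check-digit position (so the 1st, 3rd, 5th, ... of the partial from the right).
  doubled (with −9 where >9): 2 1 5 8 9 3 4 → sum 32
  kept as-is: 6 3 7 3 2 7 → sum 28
Total = 32 + 28 = 60.
Check digit = (10 − (60 mod 10)) mod 10 = 0.

0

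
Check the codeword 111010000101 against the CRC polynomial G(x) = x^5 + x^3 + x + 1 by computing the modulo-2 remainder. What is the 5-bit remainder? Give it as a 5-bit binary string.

00000

Modulo-2 division of 111010000101 by 101011:
  pos 0: 111010 XOR 101011 = 010001
  pos 1: 100010 XOR 101011 = 001001
  pos 3: 100100 XOR 101011 = 001111
  pos 5: 111110 XOR 101011 = 010101
  pos 6: 101011 XOR 101011 = 000000
Remainder = 00000 (zero — the frame passes the CRC check).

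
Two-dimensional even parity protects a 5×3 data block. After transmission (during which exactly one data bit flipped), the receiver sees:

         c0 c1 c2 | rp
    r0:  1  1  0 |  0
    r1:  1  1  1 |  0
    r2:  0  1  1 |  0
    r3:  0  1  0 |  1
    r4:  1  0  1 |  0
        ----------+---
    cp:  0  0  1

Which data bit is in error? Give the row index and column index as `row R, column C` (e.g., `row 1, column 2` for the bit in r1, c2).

row 1, column 0

Recompute each row's even parity and compare to rp:
  r0: data parity 0, sent rp 0 → ok
  r1: data parity 1, sent rp 0 → mismatch
  r2: data parity 0, sent rp 0 → ok
  r3: data parity 1, sent rp 1 → ok
  r4: data parity 0, sent rp 0 → ok
Recompute each column's even parity and compare to cp:
  c0: data parity 1, sent cp 0 → mismatch
  c1: data parity 0, sent cp 0 → ok
  c2: data parity 1, sent cp 1 → ok
Exactly one row (r1) and one column (c0) fail → the flipped bit is at their intersection.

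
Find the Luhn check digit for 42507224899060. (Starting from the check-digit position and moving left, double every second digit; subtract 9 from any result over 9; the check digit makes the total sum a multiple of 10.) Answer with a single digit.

Partial digits right→left: 0 6 0 9 9 8 4 2 2 7 0 5 2 4
Double every second digit counting from the check-digit position (so the 1st, 3rd, 5th, ... of the partial from the right).
  doubled (with −9 where >9): 0 0 9 8 4 0 4 → sum 25
  kept as-is: 6 9 8 2 7 5 4 → sum 41
Total = 25 + 41 = 66.
Check digit = (10 − (66 mod 10)) mod 10 = 4.

4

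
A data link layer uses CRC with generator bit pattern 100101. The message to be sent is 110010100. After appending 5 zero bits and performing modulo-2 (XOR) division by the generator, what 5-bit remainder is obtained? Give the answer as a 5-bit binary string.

Append 5 zeros: 11001010000000. Divide by 100101 (XOR where the leading bit is 1):
  pos 0: 110010 XOR 100101 = 010111
  pos 1: 101111 XOR 100101 = 001010
  pos 3: 101000 XOR 100101 = 001101
  pos 5: 110100 XOR 100101 = 010001
  pos 6: 100010 XOR 100101 = 000111
Remainder (last 5 bits) = 11100. This is the CRC / FCS.

11100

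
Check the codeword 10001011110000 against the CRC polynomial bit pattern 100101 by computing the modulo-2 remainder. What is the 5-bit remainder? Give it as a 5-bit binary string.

Modulo-2 division of 10001011110000 by 100101:
  pos 0: 100010 XOR 100101 = 000111
  pos 3: 111111 XOR 100101 = 011010
  pos 4: 110101 XOR 100101 = 010000
  pos 5: 100000 XOR 100101 = 000101
  pos 8: 101000 XOR 100101 = 001101
Remainder = 01101 (nonzero — an error is detected).

01101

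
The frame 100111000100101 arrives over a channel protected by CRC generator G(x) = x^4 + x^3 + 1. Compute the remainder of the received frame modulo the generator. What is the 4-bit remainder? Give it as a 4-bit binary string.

0000

Modulo-2 division of 100111000100101 by 11001:
  pos 0: 10011 XOR 11001 = 01010
  pos 1: 10101 XOR 11001 = 01100
  pos 2: 11000 XOR 11001 = 00001
  pos 6: 10010 XOR 11001 = 01011
  pos 7: 10110 XOR 11001 = 01111
  pos 8: 11111 XOR 11001 = 00110
  pos 10: 11001 XOR 11001 = 00000
Remainder = 0000 (zero — the frame passes the CRC check).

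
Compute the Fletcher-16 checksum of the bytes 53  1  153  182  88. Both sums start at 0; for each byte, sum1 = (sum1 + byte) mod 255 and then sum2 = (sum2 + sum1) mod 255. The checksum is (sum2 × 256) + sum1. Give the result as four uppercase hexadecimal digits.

Running sums (mod 255):
  after byte 0 (53): sum1=53, sum2=53
  after byte 1 (1): sum1=54, sum2=107
  after byte 2 (153): sum1=207, sum2=59
  after byte 3 (182): sum1=134, sum2=193
  after byte 4 (88): sum1=222, sum2=160
Checksum = sum2·256 + sum1 = 160·256 + 222 = 41182 = 0xA0DE.

A0DE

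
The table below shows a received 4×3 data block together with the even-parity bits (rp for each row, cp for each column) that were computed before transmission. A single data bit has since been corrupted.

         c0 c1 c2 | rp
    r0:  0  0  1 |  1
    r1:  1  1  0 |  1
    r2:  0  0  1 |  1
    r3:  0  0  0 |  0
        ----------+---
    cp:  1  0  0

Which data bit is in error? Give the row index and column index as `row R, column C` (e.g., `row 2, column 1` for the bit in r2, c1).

Recompute each row's even parity and compare to rp:
  r0: data parity 1, sent rp 1 → ok
  r1: data parity 0, sent rp 1 → mismatch
  r2: data parity 1, sent rp 1 → ok
  r3: data parity 0, sent rp 0 → ok
Recompute each column's even parity and compare to cp:
  c0: data parity 1, sent cp 1 → ok
  c1: data parity 1, sent cp 0 → mismatch
  c2: data parity 0, sent cp 0 → ok
Exactly one row (r1) and one column (c1) fail → the flipped bit is at their intersection.

row 1, column 1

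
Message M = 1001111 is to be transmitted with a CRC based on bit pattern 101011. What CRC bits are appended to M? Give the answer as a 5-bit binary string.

11001

Append 5 zeros: 100111100000. Divide by 101011 (XOR where the leading bit is 1):
  pos 0: 100111 XOR 101011 = 001100
  pos 2: 110010 XOR 101011 = 011001
  pos 3: 110010 XOR 101011 = 011001
  pos 4: 110010 XOR 101011 = 011001
  pos 5: 110010 XOR 101011 = 011001
  pos 6: 110010 XOR 101011 = 011001
Remainder (last 5 bits) = 11001. This is the CRC / FCS.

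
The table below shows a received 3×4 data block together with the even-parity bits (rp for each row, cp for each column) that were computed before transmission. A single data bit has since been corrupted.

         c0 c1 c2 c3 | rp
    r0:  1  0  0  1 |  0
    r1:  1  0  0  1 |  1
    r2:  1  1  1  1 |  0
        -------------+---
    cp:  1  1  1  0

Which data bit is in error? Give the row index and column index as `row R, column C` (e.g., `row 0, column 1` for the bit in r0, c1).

Recompute each row's even parity and compare to rp:
  r0: data parity 0, sent rp 0 → ok
  r1: data parity 0, sent rp 1 → mismatch
  r2: data parity 0, sent rp 0 → ok
Recompute each column's even parity and compare to cp:
  c0: data parity 1, sent cp 1 → ok
  c1: data parity 1, sent cp 1 → ok
  c2: data parity 1, sent cp 1 → ok
  c3: data parity 1, sent cp 0 → mismatch
Exactly one row (r1) and one column (c3) fail → the flipped bit is at their intersection.

row 1, column 3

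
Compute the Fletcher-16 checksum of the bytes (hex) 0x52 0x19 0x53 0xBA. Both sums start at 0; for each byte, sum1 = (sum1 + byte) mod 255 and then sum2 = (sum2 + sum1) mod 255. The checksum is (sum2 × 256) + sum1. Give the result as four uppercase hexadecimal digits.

F579

Running sums (mod 255):
  after byte 0 (0x52): sum1=82, sum2=82
  after byte 1 (0x19): sum1=107, sum2=189
  after byte 2 (0x53): sum1=190, sum2=124
  after byte 3 (0xBA): sum1=121, sum2=245
Checksum = sum2·256 + sum1 = 245·256 + 121 = 62841 = 0xF579.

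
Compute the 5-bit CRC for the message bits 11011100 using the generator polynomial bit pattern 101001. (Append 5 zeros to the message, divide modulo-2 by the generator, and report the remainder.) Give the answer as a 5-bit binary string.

Append 5 zeros: 1101110000000. Divide by 101001 (XOR where the leading bit is 1):
  pos 0: 110111 XOR 101001 = 011110
  pos 1: 111100 XOR 101001 = 010101
  pos 2: 101010 XOR 101001 = 000011
  pos 6: 110000 XOR 101001 = 011001
  pos 7: 110010 XOR 101001 = 011011
Remainder (last 5 bits) = 11011. This is the CRC / FCS.

11011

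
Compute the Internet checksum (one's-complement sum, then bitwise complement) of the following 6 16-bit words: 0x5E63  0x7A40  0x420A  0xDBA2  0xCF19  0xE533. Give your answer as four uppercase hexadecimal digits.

One's-complement addition (fold any carry out of bit 15 back into bit 0):
  0x5E63 + 0x7A40 = 0x0D8A3
  0xD8A3 + 0x420A = 0x11AAD → wrap carry → 0x1AAE
  0x1AAE + 0xDBA2 = 0x0F650
  0xF650 + 0xCF19 = 0x1C569 → wrap carry → 0xC56A
  0xC56A + 0xE533 = 0x1AA9D → wrap carry → 0xAA9E
One's-complement sum = 0xAA9E.
Checksum = ~0xAA9E & 0xFFFF = 0x5561.

5561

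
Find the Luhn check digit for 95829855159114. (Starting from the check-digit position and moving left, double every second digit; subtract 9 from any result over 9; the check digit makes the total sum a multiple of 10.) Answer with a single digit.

Partial digits right→left: 4 1 1 9 5 1 5 5 8 9 2 8 5 9
Double every second digit counting from the check-digit position (so the 1st, 3rd, 5th, ... of the partial from the right).
  doubled (with −9 where >9): 8 2 1 1 7 4 1 → sum 24
  kept as-is: 1 9 1 5 9 8 9 → sum 42
Total = 24 + 42 = 66.
Check digit = (10 − (66 mod 10)) mod 10 = 4.

4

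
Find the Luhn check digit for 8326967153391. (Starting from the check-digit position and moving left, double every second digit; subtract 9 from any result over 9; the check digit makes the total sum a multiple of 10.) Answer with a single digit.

Partial digits right→left: 1 9 3 3 5 1 7 6 9 6 2 3 8
Double every second digit counting from the check-digit position (so the 1st, 3rd, 5th, ... of the partial from the right).
  doubled (with −9 where >9): 2 6 1 5 9 4 7 → sum 34
  kept as-is: 9 3 1 6 6 3 → sum 28
Total = 34 + 28 = 62.
Check digit = (10 − (62 mod 10)) mod 10 = 8.

8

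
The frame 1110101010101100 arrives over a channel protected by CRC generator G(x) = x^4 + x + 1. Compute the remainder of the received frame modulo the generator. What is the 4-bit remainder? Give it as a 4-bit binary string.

0000

Modulo-2 division of 1110101010101100 by 10011:
  pos 0: 11101 XOR 10011 = 01110
  pos 1: 11100 XOR 10011 = 01111
  pos 2: 11111 XOR 10011 = 01100
  pos 3: 11000 XOR 10011 = 01011
  pos 4: 10111 XOR 10011 = 00100
  pos 6: 10001 XOR 10011 = 00010
  pos 9: 10011 XOR 10011 = 00000
Remainder = 0000 (zero — the frame passes the CRC check).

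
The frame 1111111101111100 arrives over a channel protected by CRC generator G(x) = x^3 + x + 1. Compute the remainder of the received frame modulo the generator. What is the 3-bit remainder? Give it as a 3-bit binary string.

Modulo-2 division of 1111111101111100 by 1011:
  pos 0: 1111 XOR 1011 = 0100
  pos 1: 1001 XOR 1011 = 0010
  pos 3: 1011 XOR 1011 = 0000
  pos 7: 1011 XOR 1011 = 0000
  pos 11: 1110 XOR 1011 = 0101
  pos 12: 1010 XOR 1011 = 0001
Remainder = 001 (nonzero — an error is detected).

001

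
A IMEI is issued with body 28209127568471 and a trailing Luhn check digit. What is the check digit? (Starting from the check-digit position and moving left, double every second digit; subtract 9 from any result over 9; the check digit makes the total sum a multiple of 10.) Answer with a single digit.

8

Partial digits right→left: 1 7 4 8 6 5 7 2 1 9 0 2 8 2
Double every second digit counting from the check-digit position (so the 1st, 3rd, 5th, ... of the partial from the right).
  doubled (with −9 where >9): 2 8 3 5 2 0 7 → sum 27
  kept as-is: 7 8 5 2 9 2 2 → sum 35
Total = 27 + 35 = 62.
Check digit = (10 − (62 mod 10)) mod 10 = 8.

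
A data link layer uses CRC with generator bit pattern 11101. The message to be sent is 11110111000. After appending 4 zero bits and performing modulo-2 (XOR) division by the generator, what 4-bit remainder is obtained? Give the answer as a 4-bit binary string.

Append 4 zeros: 111101110000000. Divide by 11101 (XOR where the leading bit is 1):
  pos 0: 11110 XOR 11101 = 00011
  pos 3: 11111 XOR 11101 = 00010
  pos 6: 10000 XOR 11101 = 01101
  pos 7: 11010 XOR 11101 = 00111
  pos 9: 11100 XOR 11101 = 00001
Remainder (last 4 bits) = 0010. This is the CRC / FCS.

0010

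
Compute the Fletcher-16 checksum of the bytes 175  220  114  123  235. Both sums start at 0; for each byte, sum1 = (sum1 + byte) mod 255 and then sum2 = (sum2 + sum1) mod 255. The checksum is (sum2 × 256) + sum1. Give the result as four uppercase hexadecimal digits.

Running sums (mod 255):
  after byte 0 (175): sum1=175, sum2=175
  after byte 1 (220): sum1=140, sum2=60
  after byte 2 (114): sum1=254, sum2=59
  after byte 3 (123): sum1=122, sum2=181
  after byte 4 (235): sum1=102, sum2=28
Checksum = sum2·256 + sum1 = 28·256 + 102 = 7270 = 0x1C66.

1C66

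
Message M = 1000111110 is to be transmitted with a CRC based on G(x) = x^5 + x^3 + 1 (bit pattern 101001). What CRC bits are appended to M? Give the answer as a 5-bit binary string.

Append 5 zeros: 100011111000000. Divide by 101001 (XOR where the leading bit is 1):
  pos 0: 100011 XOR 101001 = 001010
  pos 2: 101011 XOR 101001 = 000010
  pos 6: 101000 XOR 101001 = 000001
Remainder (last 5 bits) = 01000. This is the CRC / FCS.

01000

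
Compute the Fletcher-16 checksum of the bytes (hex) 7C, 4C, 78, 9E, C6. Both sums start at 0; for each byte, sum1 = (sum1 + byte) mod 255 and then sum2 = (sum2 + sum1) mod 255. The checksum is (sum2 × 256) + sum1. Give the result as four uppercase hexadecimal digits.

0DA6

Running sums (mod 255):
  after byte 0 (7C): sum1=124, sum2=124
  after byte 1 (4C): sum1=200, sum2=69
  after byte 2 (78): sum1=65, sum2=134
  after byte 3 (9E): sum1=223, sum2=102
  after byte 4 (C6): sum1=166, sum2=13
Checksum = sum2·256 + sum1 = 13·256 + 166 = 3494 = 0x0DA6.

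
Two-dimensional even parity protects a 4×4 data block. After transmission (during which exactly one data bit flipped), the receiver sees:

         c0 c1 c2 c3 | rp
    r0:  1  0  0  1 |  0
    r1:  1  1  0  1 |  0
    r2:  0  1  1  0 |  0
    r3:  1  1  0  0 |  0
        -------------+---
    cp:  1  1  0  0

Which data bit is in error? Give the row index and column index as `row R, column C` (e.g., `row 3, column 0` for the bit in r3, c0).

row 1, column 2

Recompute each row's even parity and compare to rp:
  r0: data parity 0, sent rp 0 → ok
  r1: data parity 1, sent rp 0 → mismatch
  r2: data parity 0, sent rp 0 → ok
  r3: data parity 0, sent rp 0 → ok
Recompute each column's even parity and compare to cp:
  c0: data parity 1, sent cp 1 → ok
  c1: data parity 1, sent cp 1 → ok
  c2: data parity 1, sent cp 0 → mismatch
  c3: data parity 0, sent cp 0 → ok
Exactly one row (r1) and one column (c2) fail → the flipped bit is at their intersection.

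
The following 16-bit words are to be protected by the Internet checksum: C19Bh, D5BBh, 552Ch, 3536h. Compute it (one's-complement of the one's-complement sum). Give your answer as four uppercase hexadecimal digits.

DE45

One's-complement addition (fold any carry out of bit 15 back into bit 0):
  0xC19B + 0xD5BB = 0x19756 → wrap carry → 0x9757
  0x9757 + 0x552C = 0x0EC83
  0xEC83 + 0x3536 = 0x121B9 → wrap carry → 0x21BA
One's-complement sum = 0x21BA.
Checksum = ~0x21BA & 0xFFFF = 0xDE45.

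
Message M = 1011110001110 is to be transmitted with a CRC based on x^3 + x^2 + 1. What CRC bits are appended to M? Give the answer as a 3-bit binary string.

Append 3 zeros: 1011110001110000. Divide by 1101 (XOR where the leading bit is 1):
  pos 0: 1011 XOR 1101 = 0110
  pos 1: 1101 XOR 1101 = 0000
  pos 5: 1000 XOR 1101 = 0101
  pos 6: 1011 XOR 1101 = 0110
  pos 7: 1101 XOR 1101 = 0000
  pos 11: 1000 XOR 1101 = 0101
  pos 12: 1010 XOR 1101 = 0111
Remainder (last 3 bits) = 111. This is the CRC / FCS.

111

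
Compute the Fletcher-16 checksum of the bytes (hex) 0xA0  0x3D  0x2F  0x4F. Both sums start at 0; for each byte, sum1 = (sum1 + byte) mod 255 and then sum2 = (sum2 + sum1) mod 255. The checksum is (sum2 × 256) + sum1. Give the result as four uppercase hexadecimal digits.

E75C

Running sums (mod 255):
  after byte 0 (0xA0): sum1=160, sum2=160
  after byte 1 (0x3D): sum1=221, sum2=126
  after byte 2 (0x2F): sum1=13, sum2=139
  after byte 3 (0x4F): sum1=92, sum2=231
Checksum = sum2·256 + sum1 = 231·256 + 92 = 59228 = 0xE75C.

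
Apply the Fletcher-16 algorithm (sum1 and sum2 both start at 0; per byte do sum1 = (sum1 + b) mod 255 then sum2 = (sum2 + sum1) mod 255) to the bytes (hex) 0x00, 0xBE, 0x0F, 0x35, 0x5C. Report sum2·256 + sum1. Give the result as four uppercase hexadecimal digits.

Running sums (mod 255):
  after byte 0 (0x00): sum1=0, sum2=0
  after byte 1 (0xBE): sum1=190, sum2=190
  after byte 2 (0x0F): sum1=205, sum2=140
  after byte 3 (0x35): sum1=3, sum2=143
  after byte 4 (0x5C): sum1=95, sum2=238
Checksum = sum2·256 + sum1 = 238·256 + 95 = 61023 = 0xEE5F.

EE5F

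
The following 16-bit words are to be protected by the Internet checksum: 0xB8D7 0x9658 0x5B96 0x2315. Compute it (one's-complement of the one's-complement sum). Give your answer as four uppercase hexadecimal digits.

3224

One's-complement addition (fold any carry out of bit 15 back into bit 0):
  0xB8D7 + 0x9658 = 0x14F2F → wrap carry → 0x4F30
  0x4F30 + 0x5B96 = 0x0AAC6
  0xAAC6 + 0x2315 = 0x0CDDB
One's-complement sum = 0xCDDB.
Checksum = ~0xCDDB & 0xFFFF = 0x3224.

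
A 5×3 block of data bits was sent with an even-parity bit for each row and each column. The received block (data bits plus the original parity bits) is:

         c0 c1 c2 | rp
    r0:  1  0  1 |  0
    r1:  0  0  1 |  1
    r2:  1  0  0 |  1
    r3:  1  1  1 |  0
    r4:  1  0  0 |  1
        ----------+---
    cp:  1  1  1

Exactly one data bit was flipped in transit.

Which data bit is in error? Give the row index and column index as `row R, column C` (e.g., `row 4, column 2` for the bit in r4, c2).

row 3, column 0

Recompute each row's even parity and compare to rp:
  r0: data parity 0, sent rp 0 → ok
  r1: data parity 1, sent rp 1 → ok
  r2: data parity 1, sent rp 1 → ok
  r3: data parity 1, sent rp 0 → mismatch
  r4: data parity 1, sent rp 1 → ok
Recompute each column's even parity and compare to cp:
  c0: data parity 0, sent cp 1 → mismatch
  c1: data parity 1, sent cp 1 → ok
  c2: data parity 1, sent cp 1 → ok
Exactly one row (r3) and one column (c0) fail → the flipped bit is at their intersection.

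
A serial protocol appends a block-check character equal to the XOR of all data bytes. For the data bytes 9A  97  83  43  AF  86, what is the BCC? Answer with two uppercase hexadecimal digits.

E4

XOR the bytes together:
  start with 0x9A
  0x9A ⊕ 0x97 = 0x0D
  0x0D ⊕ 0x83 = 0x8E
  0x8E ⊕ 0x43 = 0xCD
  0xCD ⊕ 0xAF = 0x62
  0x62 ⊕ 0x86 = 0xE4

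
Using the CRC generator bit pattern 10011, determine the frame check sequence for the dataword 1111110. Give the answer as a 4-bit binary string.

1001

Append 4 zeros: 11111100000. Divide by 10011 (XOR where the leading bit is 1):
  pos 0: 11111 XOR 10011 = 01100
  pos 1: 11001 XOR 10011 = 01010
  pos 2: 10100 XOR 10011 = 00111
  pos 4: 11100 XOR 10011 = 01111
  pos 5: 11110 XOR 10011 = 01101
  pos 6: 11010 XOR 10011 = 01001
Remainder (last 4 bits) = 1001. This is the CRC / FCS.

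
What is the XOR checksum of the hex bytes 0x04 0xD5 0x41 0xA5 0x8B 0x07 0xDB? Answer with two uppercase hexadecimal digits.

62

XOR the bytes together:
  start with 0x04
  0x04 ⊕ 0xD5 = 0xD1
  0xD1 ⊕ 0x41 = 0x90
  0x90 ⊕ 0xA5 = 0x35
  0x35 ⊕ 0x8B = 0xBE
  0xBE ⊕ 0x07 = 0xB9
  0xB9 ⊕ 0xDB = 0x62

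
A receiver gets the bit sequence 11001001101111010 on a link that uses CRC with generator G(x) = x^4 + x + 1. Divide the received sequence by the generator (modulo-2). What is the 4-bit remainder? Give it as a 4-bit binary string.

Modulo-2 division of 11001001101111010 by 10011:
  pos 0: 11001 XOR 10011 = 01010
  pos 1: 10100 XOR 10011 = 00111
  pos 3: 11101 XOR 10011 = 01110
  pos 4: 11101 XOR 10011 = 01110
  pos 5: 11100 XOR 10011 = 01111
  pos 6: 11111 XOR 10011 = 01100
  pos 7: 11001 XOR 10011 = 01010
  pos 8: 10101 XOR 10011 = 00110
  pos 10: 11010 XOR 10011 = 01001
  pos 11: 10011 XOR 10011 = 00000
Remainder = 0000 (zero — the frame passes the CRC check).

0000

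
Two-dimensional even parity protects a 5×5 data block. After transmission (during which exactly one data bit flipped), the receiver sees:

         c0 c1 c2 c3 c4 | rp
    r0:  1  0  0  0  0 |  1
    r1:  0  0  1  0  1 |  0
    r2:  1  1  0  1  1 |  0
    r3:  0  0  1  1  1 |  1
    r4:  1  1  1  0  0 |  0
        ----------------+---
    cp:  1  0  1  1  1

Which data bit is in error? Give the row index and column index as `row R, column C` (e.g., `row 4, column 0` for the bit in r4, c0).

row 4, column 3

Recompute each row's even parity and compare to rp:
  r0: data parity 1, sent rp 1 → ok
  r1: data parity 0, sent rp 0 → ok
  r2: data parity 0, sent rp 0 → ok
  r3: data parity 1, sent rp 1 → ok
  r4: data parity 1, sent rp 0 → mismatch
Recompute each column's even parity and compare to cp:
  c0: data parity 1, sent cp 1 → ok
  c1: data parity 0, sent cp 0 → ok
  c2: data parity 1, sent cp 1 → ok
  c3: data parity 0, sent cp 1 → mismatch
  c4: data parity 1, sent cp 1 → ok
Exactly one row (r4) and one column (c3) fail → the flipped bit is at their intersection.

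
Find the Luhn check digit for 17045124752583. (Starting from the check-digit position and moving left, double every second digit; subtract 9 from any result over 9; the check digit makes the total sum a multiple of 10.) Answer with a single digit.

4

Partial digits right→left: 3 8 5 2 5 7 4 2 1 5 4 0 7 1
Double every second digit counting from the check-digit position (so the 1st, 3rd, 5th, ... of the partial from the right).
  doubled (with −9 where >9): 6 1 1 8 2 8 5 → sum 31
  kept as-is: 8 2 7 2 5 0 1 → sum 25
Total = 31 + 25 = 56.
Check digit = (10 − (56 mod 10)) mod 10 = 4.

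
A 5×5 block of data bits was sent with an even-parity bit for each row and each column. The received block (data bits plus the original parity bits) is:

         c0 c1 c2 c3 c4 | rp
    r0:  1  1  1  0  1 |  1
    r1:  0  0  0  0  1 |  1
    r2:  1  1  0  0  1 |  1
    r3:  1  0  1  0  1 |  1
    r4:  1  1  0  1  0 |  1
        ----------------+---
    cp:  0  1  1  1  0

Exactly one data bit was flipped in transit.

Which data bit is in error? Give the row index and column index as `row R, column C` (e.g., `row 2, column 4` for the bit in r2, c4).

Recompute each row's even parity and compare to rp:
  r0: data parity 0, sent rp 1 → mismatch
  r1: data parity 1, sent rp 1 → ok
  r2: data parity 1, sent rp 1 → ok
  r3: data parity 1, sent rp 1 → ok
  r4: data parity 1, sent rp 1 → ok
Recompute each column's even parity and compare to cp:
  c0: data parity 0, sent cp 0 → ok
  c1: data parity 1, sent cp 1 → ok
  c2: data parity 0, sent cp 1 → mismatch
  c3: data parity 1, sent cp 1 → ok
  c4: data parity 0, sent cp 0 → ok
Exactly one row (r0) and one column (c2) fail → the flipped bit is at their intersection.

row 0, column 2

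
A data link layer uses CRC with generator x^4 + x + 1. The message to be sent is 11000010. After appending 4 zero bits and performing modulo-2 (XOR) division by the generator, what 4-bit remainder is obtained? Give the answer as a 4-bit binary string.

Append 4 zeros: 110000100000. Divide by 10011 (XOR where the leading bit is 1):
  pos 0: 11000 XOR 10011 = 01011
  pos 1: 10110 XOR 10011 = 00101
  pos 3: 10110 XOR 10011 = 00101
  pos 5: 10100 XOR 10011 = 00111
  pos 7: 11100 XOR 10011 = 01111
Remainder (last 4 bits) = 1111. This is the CRC / FCS.

1111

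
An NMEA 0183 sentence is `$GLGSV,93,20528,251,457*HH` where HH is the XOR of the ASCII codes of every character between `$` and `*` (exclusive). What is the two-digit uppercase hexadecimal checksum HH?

7E

XOR the ASCII codes of the payload characters:
  'G' = 0x47 → acc = 0x47
  'L' = 0x4C → acc = 0x0B
  'G' = 0x47 → acc = 0x4C
  'S' = 0x53 → acc = 0x1F
  'V' = 0x56 → acc = 0x49
  ',' = 0x2C → acc = 0x65
  '9' = 0x39 → acc = 0x5C
  '3' = 0x33 → acc = 0x6F
  ',' = 0x2C → acc = 0x43
  '2' = 0x32 → acc = 0x71
  '0' = 0x30 → acc = 0x41
  '5' = 0x35 → acc = 0x74
  '2' = 0x32 → acc = 0x46
  '8' = 0x38 → acc = 0x7E
  ',' = 0x2C → acc = 0x52
  '2' = 0x32 → acc = 0x60
  '5' = 0x35 → acc = 0x55
  '1' = 0x31 → acc = 0x64
  ',' = 0x2C → acc = 0x48
  '4' = 0x34 → acc = 0x7C
  '5' = 0x35 → acc = 0x49
  '7' = 0x37 → acc = 0x7E
Checksum = 0x7E.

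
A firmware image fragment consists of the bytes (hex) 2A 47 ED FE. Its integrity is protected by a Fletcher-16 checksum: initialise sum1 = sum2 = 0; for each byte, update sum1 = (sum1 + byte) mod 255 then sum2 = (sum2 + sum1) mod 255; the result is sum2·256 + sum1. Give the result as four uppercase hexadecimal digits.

Running sums (mod 255):
  after byte 0 (2A): sum1=42, sum2=42
  after byte 1 (47): sum1=113, sum2=155
  after byte 2 (ED): sum1=95, sum2=250
  after byte 3 (FE): sum1=94, sum2=89
Checksum = sum2·256 + sum1 = 89·256 + 94 = 22878 = 0x595E.

595E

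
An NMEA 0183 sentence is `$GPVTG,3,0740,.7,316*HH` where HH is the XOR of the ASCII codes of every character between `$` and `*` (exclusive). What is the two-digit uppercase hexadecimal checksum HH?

4F

XOR the ASCII codes of the payload characters:
  'G' = 0x47 → acc = 0x47
  'P' = 0x50 → acc = 0x17
  'V' = 0x56 → acc = 0x41
  'T' = 0x54 → acc = 0x15
  'G' = 0x47 → acc = 0x52
  ',' = 0x2C → acc = 0x7E
  '3' = 0x33 → acc = 0x4D
  ',' = 0x2C → acc = 0x61
  '0' = 0x30 → acc = 0x51
  '7' = 0x37 → acc = 0x66
  '4' = 0x34 → acc = 0x52
  '0' = 0x30 → acc = 0x62
  ',' = 0x2C → acc = 0x4E
  '.' = 0x2E → acc = 0x60
  '7' = 0x37 → acc = 0x57
  ',' = 0x2C → acc = 0x7B
  '3' = 0x33 → acc = 0x48
  '1' = 0x31 → acc = 0x79
  '6' = 0x36 → acc = 0x4F
Checksum = 0x4F.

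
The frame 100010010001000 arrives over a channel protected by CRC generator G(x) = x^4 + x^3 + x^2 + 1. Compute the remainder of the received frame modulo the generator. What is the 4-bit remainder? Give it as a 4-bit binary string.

0000

Modulo-2 division of 100010010001000 by 11101:
  pos 0: 10001 XOR 11101 = 01100
  pos 1: 11000 XOR 11101 = 00101
  pos 3: 10101 XOR 11101 = 01000
  pos 4: 10000 XOR 11101 = 01101
  pos 5: 11010 XOR 11101 = 00111
  pos 7: 11101 XOR 11101 = 00000
Remainder = 0000 (zero — the frame passes the CRC check).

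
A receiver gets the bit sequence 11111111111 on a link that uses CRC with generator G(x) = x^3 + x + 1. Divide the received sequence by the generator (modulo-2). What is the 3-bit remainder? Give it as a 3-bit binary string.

100

Modulo-2 division of 11111111111 by 1011:
  pos 0: 1111 XOR 1011 = 0100
  pos 1: 1001 XOR 1011 = 0010
  pos 3: 1011 XOR 1011 = 0000
  pos 7: 1111 XOR 1011 = 0100
Remainder = 100 (nonzero — an error is detected).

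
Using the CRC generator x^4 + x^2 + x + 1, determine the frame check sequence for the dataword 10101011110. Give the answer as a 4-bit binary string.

0001

Append 4 zeros: 101010111100000. Divide by 10111 (XOR where the leading bit is 1):
  pos 0: 10101 XOR 10111 = 00010
  pos 3: 10011 XOR 10111 = 00100
  pos 5: 10011 XOR 10111 = 00100
  pos 7: 10000 XOR 10111 = 00111
  pos 9: 11100 XOR 10111 = 01011
  pos 10: 10110 XOR 10111 = 00001
Remainder (last 4 bits) = 0001. This is the CRC / FCS.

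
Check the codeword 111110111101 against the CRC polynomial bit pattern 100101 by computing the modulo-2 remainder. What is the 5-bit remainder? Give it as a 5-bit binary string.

Modulo-2 division of 111110111101 by 100101:
  pos 0: 111110 XOR 100101 = 011011
  pos 1: 110111 XOR 100101 = 010010
  pos 2: 100101 XOR 100101 = 000000
Remainder = 01101 (nonzero — an error is detected).

01101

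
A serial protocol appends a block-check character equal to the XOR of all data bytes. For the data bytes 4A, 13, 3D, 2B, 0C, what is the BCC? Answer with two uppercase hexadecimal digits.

43

XOR the bytes together:
  start with 0x4A
  0x4A ⊕ 0x13 = 0x59
  0x59 ⊕ 0x3D = 0x64
  0x64 ⊕ 0x2B = 0x4F
  0x4F ⊕ 0x0C = 0x43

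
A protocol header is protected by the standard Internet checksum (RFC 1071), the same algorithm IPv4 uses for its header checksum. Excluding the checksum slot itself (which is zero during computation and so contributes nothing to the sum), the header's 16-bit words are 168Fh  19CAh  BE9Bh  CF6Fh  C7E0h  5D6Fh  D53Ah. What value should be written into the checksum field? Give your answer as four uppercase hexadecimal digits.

One's-complement addition (fold any carry out of bit 15 back into bit 0):
  0x168F + 0x19CA = 0x03059
  0x3059 + 0xBE9B = 0x0EEF4
  0xEEF4 + 0xCF6F = 0x1BE63 → wrap carry → 0xBE64
  0xBE64 + 0xC7E0 = 0x18644 → wrap carry → 0x8645
  0x8645 + 0x5D6F = 0x0E3B4
  0xE3B4 + 0xD53A = 0x1B8EE → wrap carry → 0xB8EF
One's-complement sum = 0xB8EF.
Checksum = ~0xB8EF & 0xFFFF = 0x4710.

4710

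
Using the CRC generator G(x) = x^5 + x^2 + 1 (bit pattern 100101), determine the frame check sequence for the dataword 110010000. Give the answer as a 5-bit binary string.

Append 5 zeros: 11001000000000. Divide by 100101 (XOR where the leading bit is 1):
  pos 0: 110010 XOR 100101 = 010111
  pos 1: 101110 XOR 100101 = 001011
  pos 3: 101100 XOR 100101 = 001001
  pos 5: 100100 XOR 100101 = 000001
Remainder (last 5 bits) = 01000. This is the CRC / FCS.

01000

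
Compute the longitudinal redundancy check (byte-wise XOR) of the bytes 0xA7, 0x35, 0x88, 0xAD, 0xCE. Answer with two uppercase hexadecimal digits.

79

XOR the bytes together:
  start with 0xA7
  0xA7 ⊕ 0x35 = 0x92
  0x92 ⊕ 0x88 = 0x1A
  0x1A ⊕ 0xAD = 0xB7
  0xB7 ⊕ 0xCE = 0x79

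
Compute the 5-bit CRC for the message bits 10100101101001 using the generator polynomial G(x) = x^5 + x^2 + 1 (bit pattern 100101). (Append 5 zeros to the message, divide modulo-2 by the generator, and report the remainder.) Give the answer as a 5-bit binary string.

11010

Append 5 zeros: 1010010110100100000. Divide by 100101 (XOR where the leading bit is 1):
  pos 0: 101001 XOR 100101 = 001100
  pos 2: 110001 XOR 100101 = 010100
  pos 3: 101001 XOR 100101 = 001100
  pos 5: 110001 XOR 100101 = 010100
  pos 6: 101000 XOR 100101 = 001101
  pos 8: 110101 XOR 100101 = 010000
  pos 9: 100000 XOR 100101 = 000101
  pos 12: 101000 XOR 100101 = 001101
Remainder (last 5 bits) = 11010. This is the CRC / FCS.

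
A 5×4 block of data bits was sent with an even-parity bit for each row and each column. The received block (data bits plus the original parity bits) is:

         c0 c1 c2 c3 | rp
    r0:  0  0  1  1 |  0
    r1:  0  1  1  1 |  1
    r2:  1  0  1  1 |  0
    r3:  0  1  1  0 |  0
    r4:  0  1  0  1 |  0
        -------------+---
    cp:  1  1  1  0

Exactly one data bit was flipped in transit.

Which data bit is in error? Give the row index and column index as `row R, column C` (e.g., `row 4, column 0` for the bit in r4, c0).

row 2, column 2

Recompute each row's even parity and compare to rp:
  r0: data parity 0, sent rp 0 → ok
  r1: data parity 1, sent rp 1 → ok
  r2: data parity 1, sent rp 0 → mismatch
  r3: data parity 0, sent rp 0 → ok
  r4: data parity 0, sent rp 0 → ok
Recompute each column's even parity and compare to cp:
  c0: data parity 1, sent cp 1 → ok
  c1: data parity 1, sent cp 1 → ok
  c2: data parity 0, sent cp 1 → mismatch
  c3: data parity 0, sent cp 0 → ok
Exactly one row (r2) and one column (c2) fail → the flipped bit is at their intersection.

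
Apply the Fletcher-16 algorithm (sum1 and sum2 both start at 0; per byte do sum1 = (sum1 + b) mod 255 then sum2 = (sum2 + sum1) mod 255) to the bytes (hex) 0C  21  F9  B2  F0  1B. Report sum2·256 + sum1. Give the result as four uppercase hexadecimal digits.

Running sums (mod 255):
  after byte 0 (0C): sum1=12, sum2=12
  after byte 1 (21): sum1=45, sum2=57
  after byte 2 (F9): sum1=39, sum2=96
  after byte 3 (B2): sum1=217, sum2=58
  after byte 4 (F0): sum1=202, sum2=5
  after byte 5 (1B): sum1=229, sum2=234
Checksum = sum2·256 + sum1 = 234·256 + 229 = 60133 = 0xEAE5.

EAE5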